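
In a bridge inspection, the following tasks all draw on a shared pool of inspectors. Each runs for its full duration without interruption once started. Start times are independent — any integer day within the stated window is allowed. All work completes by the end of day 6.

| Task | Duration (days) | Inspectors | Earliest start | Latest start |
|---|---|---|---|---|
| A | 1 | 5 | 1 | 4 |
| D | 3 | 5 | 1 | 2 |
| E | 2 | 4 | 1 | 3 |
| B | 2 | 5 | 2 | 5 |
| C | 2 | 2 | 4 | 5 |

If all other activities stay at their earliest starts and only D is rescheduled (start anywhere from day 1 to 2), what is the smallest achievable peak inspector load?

14

D@1: d1:14  d2:14  d3:10  d4:2  d5:2  d6:0 → peak 14
D@2: d1:9  d2:14  d3:10  d4:7  d5:2  d6:0 → peak 14
Best is D@1, peak 14.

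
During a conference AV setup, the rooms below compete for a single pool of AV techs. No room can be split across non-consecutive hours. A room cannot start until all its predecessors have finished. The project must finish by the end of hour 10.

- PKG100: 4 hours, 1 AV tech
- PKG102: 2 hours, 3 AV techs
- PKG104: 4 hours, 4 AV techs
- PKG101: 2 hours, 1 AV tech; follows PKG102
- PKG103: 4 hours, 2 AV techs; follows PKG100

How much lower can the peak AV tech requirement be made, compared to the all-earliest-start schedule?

3

Early-start peak: h1:8  h2:8  h3:6  h4:6  h5:2  h6:2  h7:2  h8:2  h9:0  h10:0 ⇒ 8.
Leveled (PKG100@1, PKG102@1, PKG104@3, PKG101@5, PKG103@7): h1:4  h2:4  h3:5  h4:5  h5:5  h6:5  h7:2  h8:2  h9:2  h10:2 ⇒ 5.
Reduction 8 − 5 = 3.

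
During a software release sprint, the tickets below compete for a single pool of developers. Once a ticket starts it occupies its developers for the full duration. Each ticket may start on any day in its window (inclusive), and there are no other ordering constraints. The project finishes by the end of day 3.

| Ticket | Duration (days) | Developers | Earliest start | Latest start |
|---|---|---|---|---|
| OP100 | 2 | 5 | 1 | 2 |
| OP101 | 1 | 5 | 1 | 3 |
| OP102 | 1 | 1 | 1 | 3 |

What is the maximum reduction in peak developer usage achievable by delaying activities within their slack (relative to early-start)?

5

Early-start peak: d1:11  d2:5  d3:0 ⇒ 11.
Leveled (OP100@1, OP101@3, OP102@1): d1:6  d2:5  d3:5 ⇒ 6.
Reduction 11 − 6 = 5.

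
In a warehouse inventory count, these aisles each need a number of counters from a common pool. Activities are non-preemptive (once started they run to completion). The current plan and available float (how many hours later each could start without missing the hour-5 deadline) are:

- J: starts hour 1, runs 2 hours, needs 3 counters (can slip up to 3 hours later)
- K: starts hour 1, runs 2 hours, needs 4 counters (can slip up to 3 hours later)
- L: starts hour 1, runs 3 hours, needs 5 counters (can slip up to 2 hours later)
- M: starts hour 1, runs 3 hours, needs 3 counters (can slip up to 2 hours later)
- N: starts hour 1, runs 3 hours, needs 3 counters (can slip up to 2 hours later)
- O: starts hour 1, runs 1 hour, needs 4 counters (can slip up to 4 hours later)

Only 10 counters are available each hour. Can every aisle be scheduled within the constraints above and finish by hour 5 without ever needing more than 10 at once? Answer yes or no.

Total counter-hours = 51; over 5 hours the average is 51/5 > 10, so some hour must exceed 10.

no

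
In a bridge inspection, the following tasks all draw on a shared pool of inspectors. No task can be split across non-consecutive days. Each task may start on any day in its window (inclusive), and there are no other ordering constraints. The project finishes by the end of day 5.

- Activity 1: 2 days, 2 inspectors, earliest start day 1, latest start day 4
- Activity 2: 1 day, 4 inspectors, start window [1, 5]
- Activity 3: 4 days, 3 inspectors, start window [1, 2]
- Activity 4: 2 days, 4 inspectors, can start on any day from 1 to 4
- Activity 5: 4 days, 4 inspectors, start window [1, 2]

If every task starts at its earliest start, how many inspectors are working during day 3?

7

At early start, day 3 has: Activity 3, Activity 5.
Demand: 3 + 4 = 7.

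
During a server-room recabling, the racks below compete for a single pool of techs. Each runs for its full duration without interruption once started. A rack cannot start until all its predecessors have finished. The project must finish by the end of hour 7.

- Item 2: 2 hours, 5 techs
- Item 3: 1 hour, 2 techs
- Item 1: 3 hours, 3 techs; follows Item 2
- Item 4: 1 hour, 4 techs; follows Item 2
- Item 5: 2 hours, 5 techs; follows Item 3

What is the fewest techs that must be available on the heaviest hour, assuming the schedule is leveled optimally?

7

Early-start (Item 2@1, Item 3@1, Item 1@3, Item 4@3, Item 5@2) gives peak 12: h1:7  h2:10  h3:12  h4:3  h5:3  h6:0  h7:0.
Shift Item 5→6.
Schedule Item 2@1, Item 3@1, Item 1@3, Item 4@3, Item 5@6: h1:7  h2:5  h3:7  h4:3  h5:3  h6:5  h7:5 — peak 7.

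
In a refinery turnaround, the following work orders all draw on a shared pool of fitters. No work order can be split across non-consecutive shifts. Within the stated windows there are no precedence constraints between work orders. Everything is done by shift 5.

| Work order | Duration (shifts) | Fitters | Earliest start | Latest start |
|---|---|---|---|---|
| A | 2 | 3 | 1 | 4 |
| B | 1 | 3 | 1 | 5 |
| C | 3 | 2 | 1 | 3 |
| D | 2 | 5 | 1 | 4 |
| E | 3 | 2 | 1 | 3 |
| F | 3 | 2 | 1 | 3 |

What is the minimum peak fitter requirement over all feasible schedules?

Early-start (A@1, B@1, C@1, D@1, E@1, F@1) gives peak 17: s1:17  s2:14  s3:6  s4:0  s5:0.
Shift D→4, E→2, F→2.
Schedule A@1, B@1, C@1, D@4, E@2, F@2: s1:8  s2:9  s3:6  s4:9  s5:5 — peak 9.

9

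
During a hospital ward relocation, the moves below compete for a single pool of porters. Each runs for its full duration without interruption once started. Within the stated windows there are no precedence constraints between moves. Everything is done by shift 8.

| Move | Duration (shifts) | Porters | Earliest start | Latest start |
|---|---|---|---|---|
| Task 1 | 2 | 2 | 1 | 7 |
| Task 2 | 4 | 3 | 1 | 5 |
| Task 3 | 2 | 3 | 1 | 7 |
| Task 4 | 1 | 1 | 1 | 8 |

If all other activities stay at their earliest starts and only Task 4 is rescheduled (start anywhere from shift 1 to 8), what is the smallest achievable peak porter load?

8

Task 4@1: s1:9  s2:8  s3:3  s4:3  s5:0  s6:0  s7:0  s8:0 → peak 9
Task 4@2: s1:8  s2:9  s3:3  s4:3  s5:0  s6:0  s7:0  s8:0 → peak 9
Task 4@3: s1:8  s2:8  s3:4  s4:3  s5:0  s6:0  s7:0  s8:0 → peak 8
Task 4@4: s1:8  s2:8  s3:3  s4:4  s5:0  s6:0  s7:0  s8:0 → peak 8
Task 4@5: s1:8  s2:8  s3:3  s4:3  s5:1  s6:0  s7:0  s8:0 → peak 8
Task 4@6: s1:8  s2:8  s3:3  s4:3  s5:0  s6:1  s7:0  s8:0 → peak 8
Task 4@7: s1:8  s2:8  s3:3  s4:3  s5:0  s6:0  s7:1  s8:0 → peak 8
Task 4@8: s1:8  s2:8  s3:3  s4:3  s5:0  s6:0  s7:0  s8:1 → peak 8
Best is Task 4@3, peak 8.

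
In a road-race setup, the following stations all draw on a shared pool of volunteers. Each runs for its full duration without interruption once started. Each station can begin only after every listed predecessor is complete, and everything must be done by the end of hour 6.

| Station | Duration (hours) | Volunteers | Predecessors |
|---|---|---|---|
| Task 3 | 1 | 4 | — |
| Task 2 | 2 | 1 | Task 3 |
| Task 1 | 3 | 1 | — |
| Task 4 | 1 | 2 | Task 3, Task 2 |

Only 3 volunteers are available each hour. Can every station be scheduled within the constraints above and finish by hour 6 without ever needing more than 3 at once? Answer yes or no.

no

The minimum achievable peak is 4; 3 < 4, so no feasible schedule stays within the cap.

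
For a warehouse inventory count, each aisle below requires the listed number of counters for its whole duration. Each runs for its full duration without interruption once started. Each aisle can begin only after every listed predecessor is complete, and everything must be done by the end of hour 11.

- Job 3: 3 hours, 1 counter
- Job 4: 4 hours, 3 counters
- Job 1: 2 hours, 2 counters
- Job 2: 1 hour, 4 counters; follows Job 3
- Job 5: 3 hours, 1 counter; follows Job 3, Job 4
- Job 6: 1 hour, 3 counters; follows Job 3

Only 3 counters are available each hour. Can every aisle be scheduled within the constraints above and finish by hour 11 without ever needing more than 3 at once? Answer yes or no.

The minimum achievable peak is 4; 3 < 4, so no feasible schedule stays within the cap.

no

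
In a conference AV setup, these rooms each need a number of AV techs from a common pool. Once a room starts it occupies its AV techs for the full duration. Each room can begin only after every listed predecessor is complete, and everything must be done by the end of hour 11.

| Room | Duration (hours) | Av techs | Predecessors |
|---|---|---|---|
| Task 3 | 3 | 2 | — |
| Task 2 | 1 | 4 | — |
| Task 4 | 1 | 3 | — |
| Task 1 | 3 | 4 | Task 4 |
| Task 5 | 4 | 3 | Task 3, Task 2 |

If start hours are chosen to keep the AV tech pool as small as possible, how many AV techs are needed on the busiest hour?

5

Early-start (Task 3@1, Task 2@1, Task 4@1, Task 1@2, Task 5@4) gives peak 9: h1:9  h2:6  h3:6  h4:7  h5:3  h6:3  h7:3  h8:0  h9:0  h10:0  h11:0.
Shift Task 2→4, Task 1→5, Task 5→8.
Schedule Task 3@1, Task 2@4, Task 4@1, Task 1@5, Task 5@8: h1:5  h2:2  h3:2  h4:4  h5:4  h6:4  h7:4  h8:3  h9:3  h10:3  h11:3 — peak 5.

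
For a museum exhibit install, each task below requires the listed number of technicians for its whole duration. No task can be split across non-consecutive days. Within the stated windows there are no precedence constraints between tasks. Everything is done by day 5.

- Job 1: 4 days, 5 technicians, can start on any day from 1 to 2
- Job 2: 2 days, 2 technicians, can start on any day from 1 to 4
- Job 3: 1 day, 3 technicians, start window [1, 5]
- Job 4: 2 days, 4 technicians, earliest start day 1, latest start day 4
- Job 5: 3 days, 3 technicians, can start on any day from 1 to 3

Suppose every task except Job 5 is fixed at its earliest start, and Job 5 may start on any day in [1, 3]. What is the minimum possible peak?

Job 5@1: d1:17  d2:14  d3:8  d4:5  d5:0 → peak 17
Job 5@2: d1:14  d2:14  d3:8  d4:8  d5:0 → peak 14
Job 5@3: d1:14  d2:11  d3:8  d4:8  d5:3 → peak 14
Best is Job 5@2, peak 14.

14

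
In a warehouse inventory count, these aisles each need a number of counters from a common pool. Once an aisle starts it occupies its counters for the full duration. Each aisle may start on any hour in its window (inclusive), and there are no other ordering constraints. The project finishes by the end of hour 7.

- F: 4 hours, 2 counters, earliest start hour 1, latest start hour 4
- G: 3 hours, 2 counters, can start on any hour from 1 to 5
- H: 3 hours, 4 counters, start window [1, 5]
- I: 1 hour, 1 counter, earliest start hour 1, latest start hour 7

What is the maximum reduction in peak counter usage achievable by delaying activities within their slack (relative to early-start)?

Early-start peak: h1:9  h2:8  h3:8  h4:2  h5:0  h6:0  h7:0 ⇒ 9.
Leveled (F@1, G@1, H@5, I@4): h1:4  h2:4  h3:4  h4:3  h5:4  h6:4  h7:4 ⇒ 4.
Reduction 9 − 4 = 5.

5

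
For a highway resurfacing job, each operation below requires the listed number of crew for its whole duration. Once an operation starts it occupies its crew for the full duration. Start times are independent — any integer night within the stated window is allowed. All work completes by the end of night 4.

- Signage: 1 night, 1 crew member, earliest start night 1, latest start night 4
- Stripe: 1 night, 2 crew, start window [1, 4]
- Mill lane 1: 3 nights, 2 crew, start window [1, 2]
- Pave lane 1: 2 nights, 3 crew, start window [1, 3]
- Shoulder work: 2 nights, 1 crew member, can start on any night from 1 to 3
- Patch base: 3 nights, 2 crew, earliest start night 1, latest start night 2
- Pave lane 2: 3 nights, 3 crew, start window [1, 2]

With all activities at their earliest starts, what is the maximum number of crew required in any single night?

Early-start schedule: Signage@1, Stripe@1, Mill lane 1@1, Pave lane 1@1, Shoulder work@1, Patch base@1, Pave lane 2@1.
Load per night: night 1: 14, night 2: 11, night 3: 7, night 4: 0.
Peak is 14.

14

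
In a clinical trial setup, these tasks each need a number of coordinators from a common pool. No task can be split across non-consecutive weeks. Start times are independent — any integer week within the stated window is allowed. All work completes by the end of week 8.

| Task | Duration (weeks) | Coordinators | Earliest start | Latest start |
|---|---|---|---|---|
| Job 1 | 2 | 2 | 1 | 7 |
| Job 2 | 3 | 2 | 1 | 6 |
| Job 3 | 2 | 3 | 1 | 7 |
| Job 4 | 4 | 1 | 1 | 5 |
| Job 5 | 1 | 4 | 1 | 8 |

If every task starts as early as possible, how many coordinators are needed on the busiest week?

Early-start schedule: Job 1@1, Job 2@1, Job 3@1, Job 4@1, Job 5@1.
Load per week: week 1: 12, week 2: 8, week 3: 3, week 4: 1, week 5: 0, week 6: 0, week 7: 0, week 8: 0.
Peak is 12.

12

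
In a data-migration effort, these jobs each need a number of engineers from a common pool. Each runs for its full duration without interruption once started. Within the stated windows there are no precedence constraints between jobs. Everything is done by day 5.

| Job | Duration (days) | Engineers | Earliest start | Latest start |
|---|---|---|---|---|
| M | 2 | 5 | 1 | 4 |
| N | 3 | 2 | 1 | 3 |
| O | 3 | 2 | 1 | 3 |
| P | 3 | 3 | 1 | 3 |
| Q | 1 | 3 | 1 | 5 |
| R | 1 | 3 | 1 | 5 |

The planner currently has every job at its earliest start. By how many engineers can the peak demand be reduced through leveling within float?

10

Early-start peak: d1:18  d2:12  d3:7  d4:0  d5:0 ⇒ 18.
Leveled (M@1, N@1, O@3, P@3, Q@4, R@5): d1:7  d2:7  d3:7  d4:8  d5:8 ⇒ 8.
Reduction 18 − 8 = 10.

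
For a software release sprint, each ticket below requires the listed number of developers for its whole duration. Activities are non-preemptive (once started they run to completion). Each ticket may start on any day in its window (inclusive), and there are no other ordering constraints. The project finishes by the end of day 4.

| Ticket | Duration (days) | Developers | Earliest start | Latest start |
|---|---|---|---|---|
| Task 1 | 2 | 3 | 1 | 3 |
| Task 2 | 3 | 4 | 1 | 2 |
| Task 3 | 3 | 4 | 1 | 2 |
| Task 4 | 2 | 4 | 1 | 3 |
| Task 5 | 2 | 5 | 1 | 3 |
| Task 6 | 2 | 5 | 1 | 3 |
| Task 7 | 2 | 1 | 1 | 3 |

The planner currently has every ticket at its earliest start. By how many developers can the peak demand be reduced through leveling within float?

9

Early-start peak: d1:26  d2:26  d3:8  d4:0 ⇒ 26.
Leveled (Task 1@1, Task 2@1, Task 3@1, Task 4@3, Task 5@1, Task 6@3, Task 7@1): d1:17  d2:17  d3:17  d4:9 ⇒ 17.
Reduction 26 − 17 = 9.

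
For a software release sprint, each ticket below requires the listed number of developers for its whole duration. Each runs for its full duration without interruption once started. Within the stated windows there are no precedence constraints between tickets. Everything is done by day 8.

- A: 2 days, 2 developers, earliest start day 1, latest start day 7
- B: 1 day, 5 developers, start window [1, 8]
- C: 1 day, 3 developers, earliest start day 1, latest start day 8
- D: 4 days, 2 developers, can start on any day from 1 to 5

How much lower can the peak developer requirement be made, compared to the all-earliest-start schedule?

7

Early-start peak: d1:12  d2:4  d3:2  d4:2  d5:0  d6:0  d7:0  d8:0 ⇒ 12.
Leveled (A@1, B@3, C@1, D@4): d1:5  d2:2  d3:5  d4:2  d5:2  d6:2  d7:2  d8:0 ⇒ 5.
Reduction 12 − 5 = 7.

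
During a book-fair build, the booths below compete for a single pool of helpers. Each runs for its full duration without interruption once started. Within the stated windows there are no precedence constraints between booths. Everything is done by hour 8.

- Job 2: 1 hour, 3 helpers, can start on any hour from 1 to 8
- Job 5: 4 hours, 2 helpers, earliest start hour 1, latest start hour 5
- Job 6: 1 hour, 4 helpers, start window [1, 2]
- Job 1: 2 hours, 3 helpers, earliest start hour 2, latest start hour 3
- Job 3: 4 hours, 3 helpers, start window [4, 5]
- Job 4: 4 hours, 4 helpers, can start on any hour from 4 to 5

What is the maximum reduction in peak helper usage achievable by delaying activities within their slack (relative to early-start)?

2

Early-start peak: h1:9  h2:5  h3:5  h4:9  h5:7  h6:7  h7:7  h8:0 ⇒ 9.
Leveled (Job 2@1, Job 5@1, Job 6@2, Job 1@3, Job 3@5, Job 4@5): h1:5  h2:6  h3:5  h4:5  h5:7  h6:7  h7:7  h8:7 ⇒ 7.
Reduction 9 − 7 = 2.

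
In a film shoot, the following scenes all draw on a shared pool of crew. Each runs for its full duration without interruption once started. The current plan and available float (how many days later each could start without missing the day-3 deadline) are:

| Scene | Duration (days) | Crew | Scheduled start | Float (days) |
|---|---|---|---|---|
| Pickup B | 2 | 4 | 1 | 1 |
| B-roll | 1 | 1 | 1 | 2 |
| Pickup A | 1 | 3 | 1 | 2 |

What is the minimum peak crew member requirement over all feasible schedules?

4

Early-start (Pickup B@1, B-roll@1, Pickup A@1) gives peak 8: d1:8  d2:4  d3:0.
Shift B-roll→3, Pickup A→3.
Schedule Pickup B@1, B-roll@3, Pickup A@3: d1:4  d2:4  d3:4 — peak 4.
Total crew member-days = 12 over 3 days ⇒ peak ≥ ⌈12/3⌉ = 4, so 4 is optimal.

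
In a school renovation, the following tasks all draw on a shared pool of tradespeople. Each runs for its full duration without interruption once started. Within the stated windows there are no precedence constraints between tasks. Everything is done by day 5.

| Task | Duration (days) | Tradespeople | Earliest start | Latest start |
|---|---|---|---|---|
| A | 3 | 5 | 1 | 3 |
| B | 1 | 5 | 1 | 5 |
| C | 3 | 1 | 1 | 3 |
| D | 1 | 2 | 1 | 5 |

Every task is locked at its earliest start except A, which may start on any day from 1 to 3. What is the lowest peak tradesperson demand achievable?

8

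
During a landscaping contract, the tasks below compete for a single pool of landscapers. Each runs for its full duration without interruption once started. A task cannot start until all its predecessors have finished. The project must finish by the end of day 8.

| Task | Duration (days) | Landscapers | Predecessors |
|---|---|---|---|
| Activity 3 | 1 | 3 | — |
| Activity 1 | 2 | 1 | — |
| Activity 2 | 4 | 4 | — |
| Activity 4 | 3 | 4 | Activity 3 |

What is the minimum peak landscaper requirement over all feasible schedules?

Early-start (Activity 3@1, Activity 1@1, Activity 2@1, Activity 4@2) gives peak 9: d1:8  d2:9  d3:8  d4:8  d5:0  d6:0  d7:0  d8:0.
Shift Activity 2→2, Activity 4→6.
Schedule Activity 3@1, Activity 1@1, Activity 2@2, Activity 4@6: d1:4  d2:5  d3:4  d4:4  d5:4  d6:4  d7:4  d8:4 — peak 5.
Total landscaper-days = 33 over 8 days ⇒ peak ≥ ⌈33/8⌉ = 5, so 5 is optimal.

5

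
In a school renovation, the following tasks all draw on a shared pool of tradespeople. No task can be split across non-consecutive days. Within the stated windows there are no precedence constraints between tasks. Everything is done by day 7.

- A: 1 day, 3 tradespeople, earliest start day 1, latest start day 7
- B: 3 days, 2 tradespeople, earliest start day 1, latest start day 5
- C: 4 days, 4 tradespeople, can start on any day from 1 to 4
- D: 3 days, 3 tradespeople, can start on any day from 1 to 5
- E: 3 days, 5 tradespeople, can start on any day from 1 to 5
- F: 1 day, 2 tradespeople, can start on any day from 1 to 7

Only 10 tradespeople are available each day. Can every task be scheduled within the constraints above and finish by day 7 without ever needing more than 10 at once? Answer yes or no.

yes

Schedule A@1, B@2, C@1, D@5, E@5, F@2: d1:7  d2:8  d3:6  d4:6  d5:8  d6:8  d7:8 — peak 8 ≤ 10.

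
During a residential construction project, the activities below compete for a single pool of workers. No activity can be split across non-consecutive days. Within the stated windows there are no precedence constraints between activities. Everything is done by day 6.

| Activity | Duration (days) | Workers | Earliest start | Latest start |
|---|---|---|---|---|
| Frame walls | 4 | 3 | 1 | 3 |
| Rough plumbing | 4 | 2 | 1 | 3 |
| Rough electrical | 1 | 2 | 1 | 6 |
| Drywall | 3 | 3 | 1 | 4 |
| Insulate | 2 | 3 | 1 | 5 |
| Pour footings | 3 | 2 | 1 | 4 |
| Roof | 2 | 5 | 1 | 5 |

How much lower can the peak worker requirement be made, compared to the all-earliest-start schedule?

Early-start peak: d1:20  d2:18  d3:10  d4:5  d5:0  d6:0 ⇒ 20.
Leveled (Frame walls@1, Rough plumbing@3, Rough electrical@4, Drywall@1, Insulate@1, Pour footings@4, Roof@5): d1:9  d2:9  d3:8  d4:9  d5:9  d6:9 ⇒ 9.
Reduction 20 − 9 = 11.

11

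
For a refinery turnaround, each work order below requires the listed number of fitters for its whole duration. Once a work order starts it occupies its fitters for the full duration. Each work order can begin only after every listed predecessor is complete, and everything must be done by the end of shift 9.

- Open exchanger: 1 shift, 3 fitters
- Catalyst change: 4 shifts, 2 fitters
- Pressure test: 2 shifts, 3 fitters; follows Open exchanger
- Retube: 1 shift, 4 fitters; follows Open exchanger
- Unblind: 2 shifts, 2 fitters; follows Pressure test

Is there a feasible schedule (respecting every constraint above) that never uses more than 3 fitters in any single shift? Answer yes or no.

The minimum achievable peak is 4; 3 < 4, so no feasible schedule stays within the cap.

no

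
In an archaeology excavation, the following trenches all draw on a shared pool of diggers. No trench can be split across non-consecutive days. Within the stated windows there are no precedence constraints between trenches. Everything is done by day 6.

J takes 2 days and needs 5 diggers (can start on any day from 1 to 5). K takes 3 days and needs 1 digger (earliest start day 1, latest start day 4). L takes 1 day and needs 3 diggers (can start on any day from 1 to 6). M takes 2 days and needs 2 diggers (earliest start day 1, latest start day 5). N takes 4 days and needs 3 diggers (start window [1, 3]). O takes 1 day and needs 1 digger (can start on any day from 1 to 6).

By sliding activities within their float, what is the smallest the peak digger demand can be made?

6

Early-start (J@1, K@1, L@1, M@1, N@1, O@1) gives peak 15: d1:15  d2:11  d3:4  d4:3  d5:0  d6:0.
Shift L→4, M→5, N→3, O→3.
Schedule J@1, K@1, L@4, M@5, N@3, O@3: d1:6  d2:6  d3:5  d4:6  d5:5  d6:5 — peak 6.
Total digger-days = 33 over 6 days ⇒ peak ≥ ⌈33/6⌉ = 6, so 6 is optimal.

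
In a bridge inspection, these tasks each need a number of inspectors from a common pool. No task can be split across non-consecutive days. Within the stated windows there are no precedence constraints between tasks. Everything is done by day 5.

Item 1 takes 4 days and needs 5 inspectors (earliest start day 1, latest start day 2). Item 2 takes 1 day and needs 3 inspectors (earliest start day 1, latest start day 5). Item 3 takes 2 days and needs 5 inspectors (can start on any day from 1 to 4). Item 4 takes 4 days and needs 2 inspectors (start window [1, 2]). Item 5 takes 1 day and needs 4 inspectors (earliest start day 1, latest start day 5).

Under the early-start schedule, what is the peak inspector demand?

Early-start schedule: Item 1@1, Item 2@1, Item 3@1, Item 4@1, Item 5@1.
Load per day: day 1: 19, day 2: 12, day 3: 7, day 4: 7, day 5: 0.
Peak is 19.

19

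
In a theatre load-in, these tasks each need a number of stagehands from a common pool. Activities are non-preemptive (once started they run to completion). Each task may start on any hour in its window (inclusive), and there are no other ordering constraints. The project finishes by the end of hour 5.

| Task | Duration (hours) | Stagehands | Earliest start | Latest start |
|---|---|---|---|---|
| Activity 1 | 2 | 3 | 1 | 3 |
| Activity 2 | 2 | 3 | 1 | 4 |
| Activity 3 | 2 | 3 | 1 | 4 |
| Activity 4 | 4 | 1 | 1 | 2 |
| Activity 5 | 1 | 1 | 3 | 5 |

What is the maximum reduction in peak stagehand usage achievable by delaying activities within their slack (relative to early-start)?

Early-start peak: h1:10  h2:10  h3:2  h4:1  h5:0 ⇒ 10.
Leveled (Activity 1@1, Activity 2@1, Activity 3@3, Activity 4@1, Activity 5@3): h1:7  h2:7  h3:5  h4:4  h5:0 ⇒ 7.
Reduction 10 − 7 = 3.

3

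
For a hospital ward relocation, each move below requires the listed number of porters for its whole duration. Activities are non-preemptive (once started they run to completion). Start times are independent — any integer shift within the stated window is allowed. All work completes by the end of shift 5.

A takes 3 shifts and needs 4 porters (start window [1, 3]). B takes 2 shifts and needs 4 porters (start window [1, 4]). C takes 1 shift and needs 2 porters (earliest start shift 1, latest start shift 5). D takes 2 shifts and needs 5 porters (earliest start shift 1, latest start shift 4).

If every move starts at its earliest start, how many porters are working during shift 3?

4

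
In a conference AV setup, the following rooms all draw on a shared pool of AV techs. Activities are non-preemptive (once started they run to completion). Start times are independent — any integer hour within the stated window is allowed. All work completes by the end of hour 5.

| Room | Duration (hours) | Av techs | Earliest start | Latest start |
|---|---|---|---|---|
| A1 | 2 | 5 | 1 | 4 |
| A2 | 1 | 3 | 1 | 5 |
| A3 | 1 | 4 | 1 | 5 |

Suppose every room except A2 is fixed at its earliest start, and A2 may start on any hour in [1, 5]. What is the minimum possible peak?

9

A2@1: h1:12  h2:5  h3:0  h4:0  h5:0 → peak 12
A2@2: h1:9  h2:8  h3:0  h4:0  h5:0 → peak 9
A2@3: h1:9  h2:5  h3:3  h4:0  h5:0 → peak 9
A2@4: h1:9  h2:5  h3:0  h4:3  h5:0 → peak 9
A2@5: h1:9  h2:5  h3:0  h4:0  h5:3 → peak 9
Best is A2@2, peak 9.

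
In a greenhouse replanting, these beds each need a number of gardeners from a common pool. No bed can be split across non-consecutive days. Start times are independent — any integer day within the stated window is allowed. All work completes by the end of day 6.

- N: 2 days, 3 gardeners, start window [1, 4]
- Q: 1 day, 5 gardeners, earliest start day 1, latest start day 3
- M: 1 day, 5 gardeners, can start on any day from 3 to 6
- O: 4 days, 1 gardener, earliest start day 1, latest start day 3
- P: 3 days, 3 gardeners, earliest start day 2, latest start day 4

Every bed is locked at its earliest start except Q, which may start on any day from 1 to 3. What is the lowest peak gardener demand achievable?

9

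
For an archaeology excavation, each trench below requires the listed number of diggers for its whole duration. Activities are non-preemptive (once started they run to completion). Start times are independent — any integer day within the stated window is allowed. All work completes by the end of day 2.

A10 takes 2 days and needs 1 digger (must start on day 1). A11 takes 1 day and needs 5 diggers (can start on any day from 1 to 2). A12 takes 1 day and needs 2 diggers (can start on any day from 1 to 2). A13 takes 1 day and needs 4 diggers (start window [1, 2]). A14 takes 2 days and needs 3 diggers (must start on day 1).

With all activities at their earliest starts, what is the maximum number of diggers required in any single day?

15

Early-start schedule: A10@1, A11@1, A12@1, A13@1, A14@1.
Load per day: day 1: 15, day 2: 4.
Peak is 15.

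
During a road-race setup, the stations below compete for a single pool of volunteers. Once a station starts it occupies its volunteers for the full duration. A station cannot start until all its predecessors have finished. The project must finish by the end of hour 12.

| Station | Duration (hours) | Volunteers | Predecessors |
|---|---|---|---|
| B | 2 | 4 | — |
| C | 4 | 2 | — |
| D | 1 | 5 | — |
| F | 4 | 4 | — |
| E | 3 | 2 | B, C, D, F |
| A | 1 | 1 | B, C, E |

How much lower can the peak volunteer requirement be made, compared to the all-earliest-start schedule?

Early-start peak: h1:15  h2:10  h3:6  h4:6  h5:2  h6:2  h7:2  h8:1  h9:0  h10:0  h11:0  h12:0 ⇒ 15.
Leveled (B@1, C@1, D@7, F@3, E@8, A@11): h1:6  h2:6  h3:6  h4:6  h5:4  h6:4  h7:5  h8:2  h9:2  h10:2  h11:1  h12:0 ⇒ 6.
Reduction 15 − 6 = 9.

9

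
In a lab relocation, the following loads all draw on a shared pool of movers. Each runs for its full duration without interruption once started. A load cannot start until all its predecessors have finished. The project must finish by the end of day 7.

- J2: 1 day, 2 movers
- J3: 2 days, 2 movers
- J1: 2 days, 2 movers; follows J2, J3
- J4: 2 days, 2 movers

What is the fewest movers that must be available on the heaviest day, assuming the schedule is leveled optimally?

2

Early-start (J2@1, J3@1, J1@3, J4@1) gives peak 6: d1:6  d2:4  d3:2  d4:2  d5:0  d6:0  d7:0.
Shift J3→2, J1→4, J4→6.
Schedule J2@1, J3@2, J1@4, J4@6: d1:2  d2:2  d3:2  d4:2  d5:2  d6:2  d7:2 — peak 2.
Total mover-days = 14 over 7 days ⇒ peak ≥ ⌈14/7⌉ = 2, so 2 is optimal.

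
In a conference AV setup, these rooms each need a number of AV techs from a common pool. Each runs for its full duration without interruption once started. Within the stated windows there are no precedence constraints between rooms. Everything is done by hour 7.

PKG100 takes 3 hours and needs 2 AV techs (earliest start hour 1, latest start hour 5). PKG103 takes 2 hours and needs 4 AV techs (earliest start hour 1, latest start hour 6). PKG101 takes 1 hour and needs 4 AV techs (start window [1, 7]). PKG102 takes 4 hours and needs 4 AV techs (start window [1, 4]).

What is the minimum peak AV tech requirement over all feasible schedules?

Early-start (PKG100@1, PKG103@1, PKG101@1, PKG102@1) gives peak 14: h1:14  h2:10  h3:6  h4:4  h5:0  h6:0  h7:0.
Shift PKG101→3, PKG102→4.
Schedule PKG100@1, PKG103@1, PKG101@3, PKG102@4: h1:6  h2:6  h3:6  h4:4  h5:4  h6:4  h7:4 — peak 6.

6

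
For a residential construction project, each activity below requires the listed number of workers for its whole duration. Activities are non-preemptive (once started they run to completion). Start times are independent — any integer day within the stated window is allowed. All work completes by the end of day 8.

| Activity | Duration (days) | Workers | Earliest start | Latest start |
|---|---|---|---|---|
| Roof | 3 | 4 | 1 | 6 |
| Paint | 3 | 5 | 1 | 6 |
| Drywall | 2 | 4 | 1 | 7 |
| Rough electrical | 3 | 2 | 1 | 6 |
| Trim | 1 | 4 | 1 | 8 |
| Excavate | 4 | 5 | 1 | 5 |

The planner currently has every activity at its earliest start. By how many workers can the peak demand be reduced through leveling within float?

15

Early-start peak: d1:24  d2:20  d3:16  d4:5  d5:0  d6:0  d7:0  d8:0 ⇒ 24.
Leveled (Roof@1, Paint@1, Drywall@4, Rough electrical@6, Trim@4, Excavate@5): d1:9  d2:9  d3:9  d4:8  d5:9  d6:7  d7:7  d8:7 ⇒ 9.
Reduction 24 − 9 = 15.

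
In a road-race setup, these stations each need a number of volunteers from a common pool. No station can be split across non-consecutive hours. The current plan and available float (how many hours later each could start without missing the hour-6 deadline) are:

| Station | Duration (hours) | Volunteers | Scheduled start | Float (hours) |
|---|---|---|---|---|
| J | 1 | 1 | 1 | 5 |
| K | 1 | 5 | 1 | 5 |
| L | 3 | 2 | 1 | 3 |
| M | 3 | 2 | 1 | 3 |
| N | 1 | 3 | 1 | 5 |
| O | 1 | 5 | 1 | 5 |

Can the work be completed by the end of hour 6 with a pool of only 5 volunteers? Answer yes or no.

yes

Schedule J@1, K@2, L@3, M@3, N@1, O@6: h1:4  h2:5  h3:4  h4:4  h5:4  h6:5 — peak 5 ≤ 5.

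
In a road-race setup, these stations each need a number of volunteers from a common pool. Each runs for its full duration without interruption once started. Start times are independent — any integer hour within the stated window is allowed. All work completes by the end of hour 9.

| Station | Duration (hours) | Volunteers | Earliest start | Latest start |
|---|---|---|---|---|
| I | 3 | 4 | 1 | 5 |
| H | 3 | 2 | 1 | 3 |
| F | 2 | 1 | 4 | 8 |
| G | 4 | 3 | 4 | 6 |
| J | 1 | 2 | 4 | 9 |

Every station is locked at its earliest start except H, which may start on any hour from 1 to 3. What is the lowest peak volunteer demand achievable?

6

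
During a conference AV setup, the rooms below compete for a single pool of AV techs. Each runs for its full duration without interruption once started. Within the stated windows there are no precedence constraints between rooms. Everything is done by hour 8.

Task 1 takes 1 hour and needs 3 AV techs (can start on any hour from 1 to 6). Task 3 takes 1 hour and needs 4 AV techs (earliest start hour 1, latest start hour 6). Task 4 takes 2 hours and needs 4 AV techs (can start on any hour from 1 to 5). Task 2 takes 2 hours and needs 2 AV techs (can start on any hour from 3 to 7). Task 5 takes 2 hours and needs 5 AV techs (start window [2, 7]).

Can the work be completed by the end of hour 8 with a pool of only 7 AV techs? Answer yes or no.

Schedule Task 1@1, Task 3@2, Task 4@3, Task 2@5, Task 5@7: h1:3  h2:4  h3:4  h4:4  h5:2  h6:2  h7:5  h8:5 — peak 5 ≤ 7.

yes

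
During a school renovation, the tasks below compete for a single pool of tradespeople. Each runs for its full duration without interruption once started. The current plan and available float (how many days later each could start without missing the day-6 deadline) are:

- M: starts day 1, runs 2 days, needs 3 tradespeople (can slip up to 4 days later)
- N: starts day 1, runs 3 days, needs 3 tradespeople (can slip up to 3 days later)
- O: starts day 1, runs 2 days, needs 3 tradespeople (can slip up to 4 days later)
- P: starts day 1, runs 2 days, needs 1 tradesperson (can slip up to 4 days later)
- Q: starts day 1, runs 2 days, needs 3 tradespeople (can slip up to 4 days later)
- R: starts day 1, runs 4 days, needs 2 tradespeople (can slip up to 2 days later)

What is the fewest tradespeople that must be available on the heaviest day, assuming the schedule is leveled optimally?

8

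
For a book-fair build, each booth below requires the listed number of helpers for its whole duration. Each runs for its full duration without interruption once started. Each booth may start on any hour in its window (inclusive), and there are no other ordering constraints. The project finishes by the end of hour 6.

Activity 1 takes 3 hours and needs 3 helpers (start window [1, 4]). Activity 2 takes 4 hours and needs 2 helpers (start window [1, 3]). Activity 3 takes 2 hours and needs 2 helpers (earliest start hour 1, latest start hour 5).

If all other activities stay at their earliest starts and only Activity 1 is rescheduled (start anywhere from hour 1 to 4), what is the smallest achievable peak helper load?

5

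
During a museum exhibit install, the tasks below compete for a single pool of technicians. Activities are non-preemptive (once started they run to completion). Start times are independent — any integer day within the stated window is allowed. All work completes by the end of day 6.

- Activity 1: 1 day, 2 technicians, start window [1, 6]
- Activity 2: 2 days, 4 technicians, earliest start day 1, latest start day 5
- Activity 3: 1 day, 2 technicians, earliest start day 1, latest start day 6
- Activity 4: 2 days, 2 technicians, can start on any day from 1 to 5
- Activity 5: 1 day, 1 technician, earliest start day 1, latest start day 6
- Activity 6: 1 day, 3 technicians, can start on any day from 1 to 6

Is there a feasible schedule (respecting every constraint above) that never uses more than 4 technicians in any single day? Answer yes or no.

yes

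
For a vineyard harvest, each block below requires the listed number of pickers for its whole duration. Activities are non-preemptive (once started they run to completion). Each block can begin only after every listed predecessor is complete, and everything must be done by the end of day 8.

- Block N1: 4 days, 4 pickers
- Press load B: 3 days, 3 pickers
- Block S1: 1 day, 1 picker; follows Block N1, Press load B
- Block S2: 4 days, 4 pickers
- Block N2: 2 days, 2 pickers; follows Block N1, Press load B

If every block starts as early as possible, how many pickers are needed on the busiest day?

11

Early-start schedule: Block N1@1, Press load B@1, Block S1@5, Block S2@1, Block N2@5.
Load per day: day 1: 11, day 2: 11, day 3: 11, day 4: 8, day 5: 3, day 6: 2, day 7: 0, day 8: 0.
Peak is 11.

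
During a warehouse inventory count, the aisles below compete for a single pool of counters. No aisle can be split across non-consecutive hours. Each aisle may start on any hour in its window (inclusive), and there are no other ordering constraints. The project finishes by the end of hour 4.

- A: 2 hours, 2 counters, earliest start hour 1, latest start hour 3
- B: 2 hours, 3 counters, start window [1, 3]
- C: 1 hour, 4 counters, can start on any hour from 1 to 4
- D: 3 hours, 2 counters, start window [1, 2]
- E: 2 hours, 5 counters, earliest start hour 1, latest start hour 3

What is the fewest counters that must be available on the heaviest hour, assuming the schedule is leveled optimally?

Early-start (A@1, B@1, C@1, D@1, E@1) gives peak 16: h1:16  h2:12  h3:2  h4:0.
Shift D→2, E→3.
Schedule A@1, B@1, C@1, D@2, E@3: h1:9  h2:7  h3:7  h4:7 — peak 9.

9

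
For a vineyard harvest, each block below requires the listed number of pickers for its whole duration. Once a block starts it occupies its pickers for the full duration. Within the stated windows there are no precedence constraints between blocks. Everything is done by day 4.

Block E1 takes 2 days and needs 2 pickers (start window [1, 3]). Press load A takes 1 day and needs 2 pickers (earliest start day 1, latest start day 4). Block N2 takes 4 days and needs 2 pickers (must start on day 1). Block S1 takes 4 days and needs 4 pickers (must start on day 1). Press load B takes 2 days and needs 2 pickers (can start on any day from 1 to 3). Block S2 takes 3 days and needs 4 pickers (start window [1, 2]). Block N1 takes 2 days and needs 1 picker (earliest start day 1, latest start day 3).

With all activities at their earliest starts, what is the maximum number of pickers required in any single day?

17

Early-start schedule: Block E1@1, Press load A@1, Block N2@1, Block S1@1, Press load B@1, Block S2@1, Block N1@1.
Load per day: day 1: 17, day 2: 15, day 3: 10, day 4: 6.
Peak is 17.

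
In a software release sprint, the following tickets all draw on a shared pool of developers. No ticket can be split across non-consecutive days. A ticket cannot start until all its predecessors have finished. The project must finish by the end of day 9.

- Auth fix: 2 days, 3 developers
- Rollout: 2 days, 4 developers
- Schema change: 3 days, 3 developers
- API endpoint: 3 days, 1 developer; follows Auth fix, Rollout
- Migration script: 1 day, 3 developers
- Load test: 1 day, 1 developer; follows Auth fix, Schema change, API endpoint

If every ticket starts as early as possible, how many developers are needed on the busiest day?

Early-start schedule: Auth fix@1, Rollout@1, Schema change@1, API endpoint@3, Migration script@1, Load test@6.
Load per day: day 1: 13, day 2: 10, day 3: 4, day 4: 1, day 5: 1, day 6: 1, day 7: 0, day 8: 0, day 9: 0.
Peak is 13.

13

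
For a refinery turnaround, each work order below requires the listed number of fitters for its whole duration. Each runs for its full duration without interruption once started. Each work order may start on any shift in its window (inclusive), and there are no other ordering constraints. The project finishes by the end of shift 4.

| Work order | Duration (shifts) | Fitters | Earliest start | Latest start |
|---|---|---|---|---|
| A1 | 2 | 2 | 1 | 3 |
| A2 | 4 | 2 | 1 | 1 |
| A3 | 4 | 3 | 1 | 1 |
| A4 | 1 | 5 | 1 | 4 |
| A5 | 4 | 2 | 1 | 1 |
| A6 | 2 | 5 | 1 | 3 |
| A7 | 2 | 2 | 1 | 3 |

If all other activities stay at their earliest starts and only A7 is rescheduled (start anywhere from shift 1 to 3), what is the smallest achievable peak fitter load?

19

A7@1: s1:21  s2:16  s3:7  s4:7 → peak 21
A7@2: s1:19  s2:16  s3:9  s4:7 → peak 19
A7@3: s1:19  s2:14  s3:9  s4:9 → peak 19
Best is A7@2, peak 19.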